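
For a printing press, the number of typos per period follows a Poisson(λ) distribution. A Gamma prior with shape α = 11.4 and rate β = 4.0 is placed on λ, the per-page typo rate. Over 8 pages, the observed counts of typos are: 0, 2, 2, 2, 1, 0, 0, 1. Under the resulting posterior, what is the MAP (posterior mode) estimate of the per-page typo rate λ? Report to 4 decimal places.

1.5333

With a Gamma(shape α, rate β) prior, the Poisson likelihood is conjugate: the posterior is Gamma(α + ΣXᵢ, β + n).
Sum of counts S = 8 over n = 8 pages.
Posterior: Gamma(α+S, β+n) = Gamma(11.4+8, 4.0+8) = Gamma(19.4, 12.0).
Mode of Gamma(α,β) for α≥1 is (α−1)/β = 18.4/12.0 = 1.5333.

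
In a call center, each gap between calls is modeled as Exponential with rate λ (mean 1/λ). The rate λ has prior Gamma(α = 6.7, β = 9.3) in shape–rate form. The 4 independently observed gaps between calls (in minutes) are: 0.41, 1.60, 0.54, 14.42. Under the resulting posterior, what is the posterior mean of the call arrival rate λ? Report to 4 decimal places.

With a Gamma(shape α, rate β) prior on the exponential rate λ, the posterior after n observations with total T = Σxᵢ is Gamma(α+n, β+T).
Sum of observations T = 16.97 minutes; n = 4.
Posterior: Gamma(6.7+4, 9.3+16.97) = Gamma(10.7, 26.27).
Posterior mean of λ = α/β = 10.7/26.27 = 0.4073.

0.4073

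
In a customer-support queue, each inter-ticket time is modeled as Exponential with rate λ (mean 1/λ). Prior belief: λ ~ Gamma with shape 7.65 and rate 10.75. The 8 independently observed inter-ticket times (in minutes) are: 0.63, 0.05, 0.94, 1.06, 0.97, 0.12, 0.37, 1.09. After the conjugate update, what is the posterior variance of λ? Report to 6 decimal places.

With a Gamma(shape α, rate β) prior on the exponential rate λ, the posterior after n observations with total T = Σxᵢ is Gamma(α+n, β+T).
Sum of observations T = 5.23 minutes; n = 8.
Posterior: Gamma(7.65+8, 10.75+5.23) = Gamma(15.65, 15.98).
Var = α/β² = 0.061286.

0.061286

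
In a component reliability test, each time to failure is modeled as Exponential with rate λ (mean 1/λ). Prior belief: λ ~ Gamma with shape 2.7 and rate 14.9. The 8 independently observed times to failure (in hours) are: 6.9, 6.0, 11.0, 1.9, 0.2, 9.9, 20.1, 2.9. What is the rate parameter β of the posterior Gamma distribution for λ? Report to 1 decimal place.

73.8

With a Gamma(shape α, rate β) prior on the exponential rate λ, the posterior after n observations with total T = Σxᵢ is Gamma(α+n, β+T).
Sum of observations T = 58.9 hours; n = 8.
Posterior: Gamma(2.7+8, 14.9+58.9) = Gamma(10.7, 73.8).
Posterior β = 73.8.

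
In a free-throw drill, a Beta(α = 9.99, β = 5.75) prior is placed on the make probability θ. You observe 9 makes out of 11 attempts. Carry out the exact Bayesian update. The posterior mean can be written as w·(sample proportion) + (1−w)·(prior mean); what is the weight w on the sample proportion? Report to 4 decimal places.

The Beta prior is conjugate to a Binomial/Bernoulli likelihood; the update adds successes to α and failures to β.
Posterior mean = (α₀+k)/(α₀+β₀+n) = [n/(α₀+β₀+n)]·(k/n) + [(α₀+β₀)/(α₀+β₀+n)]·α₀/(α₀+β₀), so only n and the prior enter the weight.
The weight on the data is w = n/(α₀+β₀+n) = 11/(9.99+5.75+11) = 11/26.74 = 0.4114.

0.4114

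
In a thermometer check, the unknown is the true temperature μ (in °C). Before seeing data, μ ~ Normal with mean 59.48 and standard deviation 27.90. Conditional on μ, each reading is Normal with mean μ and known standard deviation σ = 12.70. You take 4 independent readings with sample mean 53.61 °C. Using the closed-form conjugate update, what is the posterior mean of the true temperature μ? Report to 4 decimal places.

For Normal data with known variance σ², a Normal(μ₀, σ₀²) prior on μ is conjugate. Posterior precision = 1/σ₀² + n/σ²; posterior mean is the precision-weighted average of μ₀ and x̄.
n·x̄ = 4·53.61 = 214.44.
σ₀² = 27.90² = 778.41, σ² = 12.70² = 161.29; σ² + n·σ₀² = 161.29 + 4·778.41 = 3274.93.
Posterior mean = (μ₀/σ₀² + n·x̄/σ²)/(1/σ₀² + n/σ²) = (σ²·μ₀ + σ₀²·n·x̄)/(σ² + n·σ₀²) = (161.29·59.48 + 778.41·214.44)/3274.93 = 176515.7696/3274.93 = 53.8991.

53.8991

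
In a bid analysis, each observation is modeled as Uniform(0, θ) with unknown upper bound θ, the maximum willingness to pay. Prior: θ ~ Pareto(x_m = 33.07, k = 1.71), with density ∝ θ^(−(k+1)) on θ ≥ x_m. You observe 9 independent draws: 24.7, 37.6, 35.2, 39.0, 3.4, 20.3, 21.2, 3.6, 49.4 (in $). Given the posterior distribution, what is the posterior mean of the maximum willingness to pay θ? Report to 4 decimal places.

54.4875

A Pareto(scale x_m, shape k) prior on the upper bound θ of Uniform(0, θ) is conjugate: posterior is Pareto(max(x_m, max xᵢ), k + n).
Sample maximum = 49.4; prior scale x_m = 33.07 → posterior scale = max = 49.40.
Posterior shape = 1.71 + 9 = 10.71.
E[θ|data] = k·x_m/(k−1) = 10.71·49.40/9.71 = 54.4875.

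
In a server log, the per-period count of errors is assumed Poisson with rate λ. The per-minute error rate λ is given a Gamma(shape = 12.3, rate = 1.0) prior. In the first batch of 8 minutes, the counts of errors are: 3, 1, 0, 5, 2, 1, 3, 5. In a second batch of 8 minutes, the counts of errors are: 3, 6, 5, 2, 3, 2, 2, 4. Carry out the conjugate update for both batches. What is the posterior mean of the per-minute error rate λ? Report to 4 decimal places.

3.4882

With a Gamma(shape α, rate β) prior, the Poisson likelihood is conjugate: the posterior is Gamma(α + ΣXᵢ, β + n).
Batch 1: sum of counts S = 20 over n = 8 minutes.
After batch 1: Gamma(α+S, β+n) = Gamma(12.3+20, 1.0+8) = Gamma(32.3, 9.0).
Batch 2: sum of counts S = 27 over n = 8 minutes.
After batch 2: Gamma(α+S, β+n) = Gamma(32.3+27, 9.0+8) = Gamma(59.3, 17.0).
Posterior mean = α/β = 59.3/17.0 = 3.4882.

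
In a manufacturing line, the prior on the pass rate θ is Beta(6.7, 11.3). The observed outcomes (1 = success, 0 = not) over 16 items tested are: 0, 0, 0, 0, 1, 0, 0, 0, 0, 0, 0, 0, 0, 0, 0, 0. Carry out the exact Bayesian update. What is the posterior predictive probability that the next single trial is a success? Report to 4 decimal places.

The Beta prior is conjugate to a Binomial/Bernoulli likelihood; the update adds successes to α and failures to β.
Posterior: Beta(α+k, β+n−k) = Beta(6.7+1, 11.3+15) = Beta(7.7, 26.3).
For a single future Bernoulli trial, P(success | data) = α/(α+β) = 0.2265.

0.2265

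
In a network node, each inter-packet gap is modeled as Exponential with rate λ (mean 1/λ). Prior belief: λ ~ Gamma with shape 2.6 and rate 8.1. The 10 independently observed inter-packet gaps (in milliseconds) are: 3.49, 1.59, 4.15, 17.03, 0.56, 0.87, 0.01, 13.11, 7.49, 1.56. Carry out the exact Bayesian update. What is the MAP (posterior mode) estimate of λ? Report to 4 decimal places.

With a Gamma(shape α, rate β) prior on the exponential rate λ, the posterior after n observations with total T = Σxᵢ is Gamma(α+n, β+T).
Sum of observations T = 49.86 milliseconds; n = 10.
Posterior: Gamma(2.6+10, 8.1+49.86) = Gamma(12.6, 57.96).
Mode = (α−1)/β = 0.2001.

0.2001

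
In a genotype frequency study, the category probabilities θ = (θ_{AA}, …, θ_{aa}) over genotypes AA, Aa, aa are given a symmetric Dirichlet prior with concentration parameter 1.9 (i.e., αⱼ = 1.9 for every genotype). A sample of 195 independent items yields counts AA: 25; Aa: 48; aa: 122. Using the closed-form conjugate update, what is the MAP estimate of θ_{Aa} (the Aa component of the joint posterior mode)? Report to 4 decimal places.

The Dirichlet prior is conjugate to the Multinomial likelihood: each posterior αⱼ = prior αⱼ + observed count nⱼ.
Posterior concentration: (26.9, 49.9, 123.9), total = 200.7.
Joint mode component: (α_{Aa}−1)/(Σα−K) = 48.9/197.7 = 0.2473.

0.2473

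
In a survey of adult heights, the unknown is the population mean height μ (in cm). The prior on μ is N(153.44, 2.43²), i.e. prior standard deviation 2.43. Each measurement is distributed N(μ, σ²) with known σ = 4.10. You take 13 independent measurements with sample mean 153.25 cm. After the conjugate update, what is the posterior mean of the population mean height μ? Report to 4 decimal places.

For Normal data with known variance σ², a Normal(μ₀, σ₀²) prior on μ is conjugate. Posterior precision = 1/σ₀² + n/σ²; posterior mean is the precision-weighted average of μ₀ and x̄.
n·x̄ = 13·153.25 = 1992.25.
σ₀² = 2.43² = 5.9049, σ² = 4.10² = 16.81; σ² + n·σ₀² = 16.81 + 13·5.9049 = 93.5737.
Posterior mean = (μ₀/σ₀² + n·x̄/σ²)/(1/σ₀² + n/σ²) = (σ²·μ₀ + σ₀²·n·x̄)/(σ² + n·σ₀²) = (16.81·153.44 + 5.9049·1992.25)/93.5737 = 14343.363425/93.5737 = 153.2841.

153.2841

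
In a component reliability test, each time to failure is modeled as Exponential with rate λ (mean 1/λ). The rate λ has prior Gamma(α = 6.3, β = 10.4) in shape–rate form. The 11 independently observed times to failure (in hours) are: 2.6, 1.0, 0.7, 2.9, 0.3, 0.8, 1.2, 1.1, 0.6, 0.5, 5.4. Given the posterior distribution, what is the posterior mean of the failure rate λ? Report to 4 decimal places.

0.6291

With a Gamma(shape α, rate β) prior on the exponential rate λ, the posterior after n observations with total T = Σxᵢ is Gamma(α+n, β+T).
Sum of observations T = 17.1 hours; n = 11.
Posterior: Gamma(6.3+11, 10.4+17.1) = Gamma(17.3, 27.5).
Posterior mean of λ = α/β = 17.3/27.5 = 0.6291.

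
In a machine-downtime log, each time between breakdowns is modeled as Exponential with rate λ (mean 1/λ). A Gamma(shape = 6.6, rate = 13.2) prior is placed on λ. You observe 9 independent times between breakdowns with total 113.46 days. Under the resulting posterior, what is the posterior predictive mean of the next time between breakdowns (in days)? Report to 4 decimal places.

8.6753

With a Gamma(shape α, rate β) prior on the exponential rate λ, the posterior after n observations with total T = Σxᵢ is Gamma(α+n, β+T).
Posterior: Gamma(6.6+9, 13.2+113.46) = Gamma(15.6, 126.66).
The predictive distribution for the next observation is Lomax; its mean is β/(α−1) = 126.66/14.6 = 8.6753.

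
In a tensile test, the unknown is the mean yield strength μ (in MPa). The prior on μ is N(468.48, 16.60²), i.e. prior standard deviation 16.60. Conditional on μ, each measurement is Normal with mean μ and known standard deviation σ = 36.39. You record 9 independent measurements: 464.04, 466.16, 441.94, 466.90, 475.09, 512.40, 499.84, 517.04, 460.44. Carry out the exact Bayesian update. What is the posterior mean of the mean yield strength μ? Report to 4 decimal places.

For Normal data with known variance σ², a Normal(μ₀, σ₀²) prior on μ is conjugate. Posterior precision = 1/σ₀² + n/σ²; posterior mean is the precision-weighted average of μ₀ and x̄.
Σxᵢ = 464.04 + 466.16 + 441.94 + 466.90 + 475.09 + 512.40 + 499.84 + 517.04 + 460.44 = 4303.85, so n·x̄ = 4303.85.
σ₀² = 16.60² = 275.56, σ² = 36.39² = 1324.2321; σ² + n·σ₀² = 1324.2321 + 9·275.56 = 3804.2721.
Posterior mean = (μ₀/σ₀² + n·x̄/σ²)/(1/σ₀² + n/σ²) = (σ²·μ₀ + σ₀²·n·x̄)/(σ² + n·σ₀²) = (1324.2321·468.48 + 275.56·4303.85)/3804.2721 = 1806345.160208/3804.2721 = 474.8202.

474.8202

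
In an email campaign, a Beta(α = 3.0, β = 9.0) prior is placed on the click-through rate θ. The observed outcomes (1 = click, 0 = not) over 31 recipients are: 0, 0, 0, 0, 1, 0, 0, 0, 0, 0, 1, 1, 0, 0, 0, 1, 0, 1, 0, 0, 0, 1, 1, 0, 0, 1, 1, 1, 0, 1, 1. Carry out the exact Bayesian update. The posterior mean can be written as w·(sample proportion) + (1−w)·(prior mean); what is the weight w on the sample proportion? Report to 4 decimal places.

The Beta prior is conjugate to a Binomial/Bernoulli likelihood; the update adds successes to α and failures to β.
Posterior mean = (α₀+k)/(α₀+β₀+n) = [n/(α₀+β₀+n)]·(k/n) + [(α₀+β₀)/(α₀+β₀+n)]·α₀/(α₀+β₀), so only n and the prior enter the weight.
The weight on the data is w = n/(α₀+β₀+n) = 31/(3.0+9.0+31) = 31/43.0 = 0.7209.

0.7209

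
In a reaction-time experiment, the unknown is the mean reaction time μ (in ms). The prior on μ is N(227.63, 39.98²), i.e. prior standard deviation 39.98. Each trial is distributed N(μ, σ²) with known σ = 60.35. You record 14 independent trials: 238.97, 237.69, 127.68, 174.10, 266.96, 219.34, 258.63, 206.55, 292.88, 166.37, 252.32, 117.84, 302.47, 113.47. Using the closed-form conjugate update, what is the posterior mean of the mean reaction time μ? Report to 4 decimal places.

For Normal data with known variance σ², a Normal(μ₀, σ₀²) prior on μ is conjugate. Posterior precision = 1/σ₀² + n/σ²; posterior mean is the precision-weighted average of μ₀ and x̄.
Σxᵢ = 238.97 + 237.69 + 127.68 + 174.10 + 266.96 + 219.34 + 258.63 + 206.55 + 292.88 + 166.37 + 252.32 + 117.84 + 302.47 + 113.47 = 2975.27, so n·x̄ = 2975.27.
σ₀² = 39.98² = 1598.4004, σ² = 60.35² = 3642.1225; σ² + n·σ₀² = 3642.1225 + 14·1598.4004 = 26019.7281.
Posterior mean = (μ₀/σ₀² + n·x̄/σ²)/(1/σ₀² + n/σ²) = (σ²·μ₀ + σ₀²·n·x̄)/(σ² + n·σ₀²) = (3642.1225·227.63 + 1598.4004·2975.27)/26019.7281 = 5584729.102783/26019.7281 = 214.6344.

214.6344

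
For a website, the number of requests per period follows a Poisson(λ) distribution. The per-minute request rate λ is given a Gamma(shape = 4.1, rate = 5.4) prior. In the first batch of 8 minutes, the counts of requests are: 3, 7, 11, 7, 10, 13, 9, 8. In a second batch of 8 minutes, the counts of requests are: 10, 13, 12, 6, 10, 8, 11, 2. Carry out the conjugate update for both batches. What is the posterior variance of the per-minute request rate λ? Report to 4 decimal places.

0.3147

With a Gamma(shape α, rate β) prior, the Poisson likelihood is conjugate: the posterior is Gamma(α + ΣXᵢ, β + n).
Batch 1: sum of counts S = 68 over n = 8 minutes.
After batch 1: Gamma(α+S, β+n) = Gamma(4.1+68, 5.4+8) = Gamma(72.1, 13.4).
Batch 2: sum of counts S = 72 over n = 8 minutes.
After batch 2: Gamma(α+S, β+n) = Gamma(72.1+72, 13.4+8) = Gamma(144.1, 21.4).
Var = α/β² = 144.1/21.4² = 0.3147.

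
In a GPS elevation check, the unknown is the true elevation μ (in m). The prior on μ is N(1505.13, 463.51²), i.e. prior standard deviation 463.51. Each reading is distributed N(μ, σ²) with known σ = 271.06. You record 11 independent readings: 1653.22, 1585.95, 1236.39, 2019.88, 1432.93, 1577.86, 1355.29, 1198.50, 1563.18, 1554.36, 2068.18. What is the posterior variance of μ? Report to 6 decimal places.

For Normal data with known variance σ², a Normal(μ₀, σ₀²) prior on μ is conjugate. Posterior precision = 1/σ₀² + n/σ²; posterior mean is the precision-weighted average of μ₀ and x̄.
σ₀² = 463.51² = 214841.5201, σ² = 271.06² = 73473.5236; σ² + n·σ₀² = 73473.5236 + 11·214841.5201 = 2436730.2447.
Posterior precision = 1/σ₀² + n/σ² = 1/214841.5201 + 11/73473.5236 = (σ² + n·σ₀²)/(σ₀²σ²) = 2436730.2447/(214841.5201·73473.5236); posterior variance σₙ² = σ₀²σ²/(σ² + n·σ₀²) = 214841.5201·73473.5236/2436730.2447 = 6478.010248.

6478.010248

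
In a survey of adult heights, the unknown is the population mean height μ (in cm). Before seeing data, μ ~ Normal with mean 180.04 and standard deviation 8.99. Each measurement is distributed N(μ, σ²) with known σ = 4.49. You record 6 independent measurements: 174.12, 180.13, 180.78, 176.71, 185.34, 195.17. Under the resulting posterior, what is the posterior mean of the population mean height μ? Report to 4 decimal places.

For Normal data with known variance σ², a Normal(μ₀, σ₀²) prior on μ is conjugate. Posterior precision = 1/σ₀² + n/σ²; posterior mean is the precision-weighted average of μ₀ and x̄.
Σxᵢ = 174.12 + 180.13 + 180.78 + 176.71 + 185.34 + 195.17 = 1092.25, so n·x̄ = 1092.25.
σ₀² = 8.99² = 80.8201, σ² = 4.49² = 20.1601; σ² + n·σ₀² = 20.1601 + 6·80.8201 = 505.0807.
Posterior mean = (μ₀/σ₀² + n·x̄/σ²)/(1/σ₀² + n/σ²) = (σ²·μ₀ + σ₀²·n·x̄)/(σ² + n·σ₀²) = (20.1601·180.04 + 80.8201·1092.25)/505.0807 = 91905.378629/505.0807 = 181.9618.

181.9618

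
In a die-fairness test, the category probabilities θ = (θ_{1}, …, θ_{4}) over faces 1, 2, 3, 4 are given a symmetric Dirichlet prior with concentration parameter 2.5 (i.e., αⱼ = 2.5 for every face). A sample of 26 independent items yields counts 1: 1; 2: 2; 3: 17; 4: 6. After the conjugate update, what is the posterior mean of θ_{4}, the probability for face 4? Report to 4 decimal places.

0.2361

The Dirichlet prior is conjugate to the Multinomial likelihood: each posterior αⱼ = prior αⱼ + observed count nⱼ.
Posterior concentration: (3.5, 4.5, 19.5, 8.5), total = 36.0.
E[θ_{4}|data] = α_{4}/Σα = 8.5/36.0 = 0.2361.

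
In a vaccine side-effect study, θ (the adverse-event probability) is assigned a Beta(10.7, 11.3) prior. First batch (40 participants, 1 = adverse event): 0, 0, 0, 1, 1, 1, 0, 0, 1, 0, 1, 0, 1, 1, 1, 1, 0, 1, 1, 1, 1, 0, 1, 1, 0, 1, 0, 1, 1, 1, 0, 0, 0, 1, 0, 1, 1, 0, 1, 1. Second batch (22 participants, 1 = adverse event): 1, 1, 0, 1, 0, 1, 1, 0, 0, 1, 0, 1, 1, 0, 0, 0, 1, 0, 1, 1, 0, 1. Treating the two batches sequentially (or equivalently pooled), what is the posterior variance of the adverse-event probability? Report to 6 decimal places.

The Beta prior is conjugate to a Binomial/Bernoulli likelihood; the update adds successes to α and failures to β.
After batch 1: Beta(10.7+24, 11.3+16) = Beta(34.7, 27.3).
After batch 2: Beta(34.7+12, 27.3+10) = Beta(46.7, 37.3).
Var = αβ/((α+β)²(α+β+1)) = 46.7·37.3/(84.0²·85.0) = 0.002904.

0.002904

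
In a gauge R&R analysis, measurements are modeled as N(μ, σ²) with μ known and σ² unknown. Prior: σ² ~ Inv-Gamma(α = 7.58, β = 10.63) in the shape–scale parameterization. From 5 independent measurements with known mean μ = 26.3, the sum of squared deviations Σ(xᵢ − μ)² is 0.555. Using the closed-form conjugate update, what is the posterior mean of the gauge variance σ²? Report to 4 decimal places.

1.2013

With known mean μ and an Inverse-Gamma(α, β) prior on σ², the Normal likelihood is conjugate: posterior is Inv-Gamma(α + n/2, β + Σ(xᵢ−μ)²/2).
Posterior: Inv-Gamma(7.58 + 5/2, 10.63 + 0.555/2) = Inv-Gamma(10.08, 10.9075).
E[σ²|data] = β/(α−1) = 10.9075/9.08 = 1.2013.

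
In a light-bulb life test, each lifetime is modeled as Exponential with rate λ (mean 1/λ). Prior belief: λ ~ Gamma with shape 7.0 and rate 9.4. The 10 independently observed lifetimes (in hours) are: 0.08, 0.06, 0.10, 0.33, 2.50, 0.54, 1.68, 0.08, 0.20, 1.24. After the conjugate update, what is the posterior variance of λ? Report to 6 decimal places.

0.064697

With a Gamma(shape α, rate β) prior on the exponential rate λ, the posterior after n observations with total T = Σxᵢ is Gamma(α+n, β+T).
Sum of observations T = 6.81 hours; n = 10.
Posterior: Gamma(7.0+10, 9.4+6.81) = Gamma(17.0, 16.21).
Var = α/β² = 0.064697.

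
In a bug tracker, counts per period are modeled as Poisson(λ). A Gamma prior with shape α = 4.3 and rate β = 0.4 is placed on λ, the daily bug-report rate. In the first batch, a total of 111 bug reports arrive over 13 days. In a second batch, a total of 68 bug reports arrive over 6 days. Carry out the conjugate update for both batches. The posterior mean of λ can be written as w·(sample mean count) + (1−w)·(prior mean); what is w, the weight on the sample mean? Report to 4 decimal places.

0.9794

With a Gamma(shape α, rate β) prior, the Poisson likelihood is conjugate: the posterior is Gamma(α + ΣXᵢ, β + n).
Total number of days: n = 13 + 6 = 19.
Posterior mean = (α₀+S)/(β₀+n) = [n/(β₀+n)]·(S/n) + [β₀/(β₀+n)]·(α₀/β₀), so only n and β₀ enter the weight.
Weight on data w = n/(β₀+n) = 19/(0.4+19) = 19/19.4 = 0.9794.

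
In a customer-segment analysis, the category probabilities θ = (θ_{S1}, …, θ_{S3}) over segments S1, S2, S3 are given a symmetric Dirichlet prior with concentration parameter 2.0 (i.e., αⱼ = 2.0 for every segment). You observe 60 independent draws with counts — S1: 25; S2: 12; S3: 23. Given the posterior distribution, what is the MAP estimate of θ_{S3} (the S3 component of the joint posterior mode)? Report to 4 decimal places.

0.3810

The Dirichlet prior is conjugate to the Multinomial likelihood: each posterior αⱼ = prior αⱼ + observed count nⱼ.
Posterior concentration: (27.0, 14.0, 25.0), total = 66.0.
Joint mode component: (α_{S3}−1)/(Σα−K) = 24.0/63.0 = 0.3810.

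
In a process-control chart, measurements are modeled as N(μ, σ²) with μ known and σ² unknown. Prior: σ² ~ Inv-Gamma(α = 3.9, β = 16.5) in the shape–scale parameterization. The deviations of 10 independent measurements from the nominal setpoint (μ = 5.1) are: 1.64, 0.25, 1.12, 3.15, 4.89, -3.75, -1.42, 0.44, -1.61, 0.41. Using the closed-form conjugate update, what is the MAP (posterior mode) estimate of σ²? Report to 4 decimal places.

With known mean μ and an Inverse-Gamma(α, β) prior on σ², the Normal likelihood is conjugate: posterior is Inv-Gamma(α + n/2, β + Σ(xᵢ−μ)²/2).
Σ(xᵢ−μ)² = (1.64)² + (0.25)² + (1.12)² + (3.15)² + (4.89)² + (-3.75)² + (-1.42)² + (0.44)² + (-1.61)² + (0.41)² = 56.8738.
Posterior: Inv-Gamma(3.9 + 10/2, 16.5 + 56.8738/2) = Inv-Gamma(8.90, 44.93690).
Mode = β/(α+1) = 44.93690/9.90 = 4.5391.

4.5391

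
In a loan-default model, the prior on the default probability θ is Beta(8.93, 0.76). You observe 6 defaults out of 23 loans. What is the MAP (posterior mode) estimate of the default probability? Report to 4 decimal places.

The Beta prior is conjugate to a Binomial/Bernoulli likelihood; the update adds successes to α and failures to β.
Posterior: Beta(α+k, β+n−k) = Beta(8.93+6, 0.76+17) = Beta(14.93, 17.76).
Mode of Beta(a,b) for a,b>1 is (a−1)/(a+b−2) = 13.93/30.69 = 0.4539.

0.4539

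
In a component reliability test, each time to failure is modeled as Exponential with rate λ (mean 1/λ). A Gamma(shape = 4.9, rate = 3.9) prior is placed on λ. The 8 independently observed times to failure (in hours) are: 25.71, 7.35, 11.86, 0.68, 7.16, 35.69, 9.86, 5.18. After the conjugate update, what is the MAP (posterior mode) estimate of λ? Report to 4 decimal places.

With a Gamma(shape α, rate β) prior on the exponential rate λ, the posterior after n observations with total T = Σxᵢ is Gamma(α+n, β+T).
Sum of observations T = 103.49 hours; n = 8.
Posterior: Gamma(4.9+8, 3.9+103.49) = Gamma(12.9, 107.39).
Mode = (α−1)/β = 0.1108.

0.1108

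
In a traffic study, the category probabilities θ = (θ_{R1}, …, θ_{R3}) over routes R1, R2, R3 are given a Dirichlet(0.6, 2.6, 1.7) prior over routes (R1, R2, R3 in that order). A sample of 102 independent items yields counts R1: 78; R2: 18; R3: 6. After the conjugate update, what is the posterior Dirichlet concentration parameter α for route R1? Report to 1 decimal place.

The Dirichlet prior is conjugate to the Multinomial likelihood: each posterior αⱼ = prior αⱼ + observed count nⱼ.
Posterior concentration: (78.6, 20.6, 7.7), total = 106.9.
α_{R1} = 0.6 + 78 = 78.6.

78.6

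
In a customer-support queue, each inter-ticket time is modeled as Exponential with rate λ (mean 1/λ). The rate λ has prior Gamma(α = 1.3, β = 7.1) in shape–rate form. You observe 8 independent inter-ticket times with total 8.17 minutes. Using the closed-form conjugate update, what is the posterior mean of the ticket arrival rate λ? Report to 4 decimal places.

0.6090

With a Gamma(shape α, rate β) prior on the exponential rate λ, the posterior after n observations with total T = Σxᵢ is Gamma(α+n, β+T).
Posterior: Gamma(1.3+8, 7.1+8.17) = Gamma(9.3, 15.27).
Posterior mean of λ = α/β = 9.3/15.27 = 0.6090.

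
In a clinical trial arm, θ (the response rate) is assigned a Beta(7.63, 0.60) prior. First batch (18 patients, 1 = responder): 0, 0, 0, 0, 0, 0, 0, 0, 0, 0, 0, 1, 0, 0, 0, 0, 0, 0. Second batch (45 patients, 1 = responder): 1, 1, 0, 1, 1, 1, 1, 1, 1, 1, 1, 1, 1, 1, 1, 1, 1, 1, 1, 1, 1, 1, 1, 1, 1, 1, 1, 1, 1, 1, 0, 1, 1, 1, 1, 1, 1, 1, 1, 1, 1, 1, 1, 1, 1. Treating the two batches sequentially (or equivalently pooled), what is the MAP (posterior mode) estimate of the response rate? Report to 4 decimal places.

The Beta prior is conjugate to a Binomial/Bernoulli likelihood; the update adds successes to α and failures to β.
After batch 1: Beta(7.63+1, 0.60+17) = Beta(8.63, 17.60).
After batch 2: Beta(8.63+43, 17.60+2) = Beta(51.63, 19.60).
Mode of Beta(a,b) for a,b>1 is (a−1)/(a+b−2) = 50.63/69.23 = 0.7313.

0.7313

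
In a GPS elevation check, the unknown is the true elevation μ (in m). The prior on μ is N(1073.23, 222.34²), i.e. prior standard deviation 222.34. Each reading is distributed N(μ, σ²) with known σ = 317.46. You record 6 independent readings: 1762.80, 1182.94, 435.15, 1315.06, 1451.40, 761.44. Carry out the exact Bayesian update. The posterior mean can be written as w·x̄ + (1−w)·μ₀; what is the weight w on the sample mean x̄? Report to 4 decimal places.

For Normal data with known variance σ², a Normal(μ₀, σ₀²) prior on μ is conjugate. Posterior precision = 1/σ₀² + n/σ²; posterior mean is the precision-weighted average of μ₀ and x̄.
σ₀² = 222.34² = 49435.0756, σ² = 317.46² = 100780.8516. Prior precision 1/σ₀² = 1/49435.0756; data precision n/σ² = 6/100780.8516.
w = (n/σ²)/(1/σ₀² + n/σ²) = n·σ₀²/(σ² + n·σ₀²) = 6·49435.0756/(100780.8516 + 6·49435.0756) = 296610.4536/397391.3052 = 0.7464.

0.7464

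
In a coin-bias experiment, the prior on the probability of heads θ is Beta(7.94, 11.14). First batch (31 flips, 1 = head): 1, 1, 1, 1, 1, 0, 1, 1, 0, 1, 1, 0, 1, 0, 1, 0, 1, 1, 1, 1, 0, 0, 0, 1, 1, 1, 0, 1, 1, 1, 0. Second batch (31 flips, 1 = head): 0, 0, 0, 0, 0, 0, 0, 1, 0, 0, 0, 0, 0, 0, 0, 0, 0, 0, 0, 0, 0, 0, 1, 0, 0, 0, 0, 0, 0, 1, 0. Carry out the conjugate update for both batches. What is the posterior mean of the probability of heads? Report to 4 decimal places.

0.3939

The Beta prior is conjugate to a Binomial/Bernoulli likelihood; the update adds successes to α and failures to β.
After batch 1: Beta(7.94+21, 11.14+10) = Beta(28.94, 21.14).
After batch 2: Beta(28.94+3, 21.14+28) = Beta(31.94, 49.14).
Posterior mean = α/(α+β) = 31.94/81.08 = 0.3939.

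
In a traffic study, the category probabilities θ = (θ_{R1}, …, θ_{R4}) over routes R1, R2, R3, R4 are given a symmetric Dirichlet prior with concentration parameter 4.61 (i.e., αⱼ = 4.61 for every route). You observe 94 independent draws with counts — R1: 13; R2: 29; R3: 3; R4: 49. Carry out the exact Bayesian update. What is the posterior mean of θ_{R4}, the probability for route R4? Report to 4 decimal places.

0.4768

The Dirichlet prior is conjugate to the Multinomial likelihood: each posterior αⱼ = prior αⱼ + observed count nⱼ.
Posterior concentration: (17.61, 33.61, 7.61, 53.61), total = 112.44.
E[θ_{R4}|data] = α_{R4}/Σα = 53.61/112.44 = 0.4768.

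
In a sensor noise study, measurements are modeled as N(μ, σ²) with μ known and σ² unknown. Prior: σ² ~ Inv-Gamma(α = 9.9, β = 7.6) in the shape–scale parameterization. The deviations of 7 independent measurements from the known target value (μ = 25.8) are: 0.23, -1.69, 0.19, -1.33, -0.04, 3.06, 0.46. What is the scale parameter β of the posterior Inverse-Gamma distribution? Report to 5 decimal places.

With known mean μ and an Inverse-Gamma(α, β) prior on σ², the Normal likelihood is conjugate: posterior is Inv-Gamma(α + n/2, β + Σ(xᵢ−μ)²/2).
Σ(xᵢ−μ)² = (0.23)² + (-1.69)² + (0.19)² + (-1.33)² + (-0.04)² + (3.06)² + (0.46)² = 14.2908.
Posterior: Inv-Gamma(9.9 + 7/2, 7.6 + 14.2908/2) = Inv-Gamma(13.40, 14.74540).
Posterior β = 14.74540.

14.74540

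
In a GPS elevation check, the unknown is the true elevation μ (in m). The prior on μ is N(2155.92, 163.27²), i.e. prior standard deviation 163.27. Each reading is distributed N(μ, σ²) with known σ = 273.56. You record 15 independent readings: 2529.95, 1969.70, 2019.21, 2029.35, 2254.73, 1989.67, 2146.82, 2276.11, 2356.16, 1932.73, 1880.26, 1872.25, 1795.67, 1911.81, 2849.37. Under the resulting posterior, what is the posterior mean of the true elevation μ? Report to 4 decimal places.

For Normal data with known variance σ², a Normal(μ₀, σ₀²) prior on μ is conjugate. Posterior precision = 1/σ₀² + n/σ²; posterior mean is the precision-weighted average of μ₀ and x̄.
Σxᵢ = 2529.95 + 1969.70 + 2019.21 + 2029.35 + 2254.73 + 1989.67 + 2146.82 + 2276.11 + 2356.16 + 1932.73 + 1880.26 + 1872.25 + 1795.67 + 1911.81 + 2849.37 = 31813.79, so n·x̄ = 31813.79.
σ₀² = 163.27² = 26657.0929, σ² = 273.56² = 74835.0736; σ² + n·σ₀² = 74835.0736 + 15·26657.0929 = 474691.4671.
Posterior mean = (μ₀/σ₀² + n·x̄/σ²)/(1/σ₀² + n/σ²) = (σ²·μ₀ + σ₀²·n·x̄)/(σ² + n·σ₀²) = (74835.0736·2155.92 + 26657.0929·31813.79)/474691.4671 = 1009401587.406803/474691.4671 = 2126.4372.

2126.4372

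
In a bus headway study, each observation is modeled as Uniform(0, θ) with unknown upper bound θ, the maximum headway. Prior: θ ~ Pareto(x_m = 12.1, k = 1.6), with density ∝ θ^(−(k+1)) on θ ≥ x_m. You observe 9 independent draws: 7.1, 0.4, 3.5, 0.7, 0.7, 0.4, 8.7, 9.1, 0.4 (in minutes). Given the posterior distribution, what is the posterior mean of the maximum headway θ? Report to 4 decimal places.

A Pareto(scale x_m, shape k) prior on the upper bound θ of Uniform(0, θ) is conjugate: posterior is Pareto(max(x_m, max xᵢ), k + n).
Sample maximum = 9.1; prior scale x_m = 12.1 → posterior scale = max = 12.1.
Posterior shape = 1.6 + 9 = 10.6.
E[θ|data] = k·x_m/(k−1) = 10.6·12.1/9.6 = 13.3604.

13.3604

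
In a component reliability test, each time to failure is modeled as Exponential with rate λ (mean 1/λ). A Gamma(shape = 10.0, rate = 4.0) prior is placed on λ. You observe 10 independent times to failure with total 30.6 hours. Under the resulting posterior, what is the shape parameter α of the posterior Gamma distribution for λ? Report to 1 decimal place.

With a Gamma(shape α, rate β) prior on the exponential rate λ, the posterior after n observations with total T = Σxᵢ is Gamma(α+n, β+T).
Posterior: Gamma(10.0+10, 4.0+30.6) = Gamma(20.0, 34.6).
Posterior α = 20.0.

20.0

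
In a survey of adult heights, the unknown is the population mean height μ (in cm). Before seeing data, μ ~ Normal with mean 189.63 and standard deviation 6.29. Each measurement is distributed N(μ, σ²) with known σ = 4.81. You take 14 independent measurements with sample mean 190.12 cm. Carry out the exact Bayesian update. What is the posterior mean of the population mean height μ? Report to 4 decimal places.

190.1004

For Normal data with known variance σ², a Normal(μ₀, σ₀²) prior on μ is conjugate. Posterior precision = 1/σ₀² + n/σ²; posterior mean is the precision-weighted average of μ₀ and x̄.
n·x̄ = 14·190.12 = 2661.68.
σ₀² = 6.29² = 39.5641, σ² = 4.81² = 23.1361; σ² + n·σ₀² = 23.1361 + 14·39.5641 = 577.0335.
Posterior mean = (μ₀/σ₀² + n·x̄/σ²)/(1/σ₀² + n/σ²) = (σ²·μ₀ + σ₀²·n·x̄)/(σ² + n·σ₀²) = (23.1361·189.63 + 39.5641·2661.68)/577.0335 = 109694.272331/577.0335 = 190.1004.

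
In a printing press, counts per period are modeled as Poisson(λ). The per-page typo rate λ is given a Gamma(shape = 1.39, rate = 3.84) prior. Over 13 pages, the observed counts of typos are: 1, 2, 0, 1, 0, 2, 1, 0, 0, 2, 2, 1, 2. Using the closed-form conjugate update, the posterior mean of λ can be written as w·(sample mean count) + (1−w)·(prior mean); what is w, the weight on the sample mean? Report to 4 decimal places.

With a Gamma(shape α, rate β) prior, the Poisson likelihood is conjugate: the posterior is Gamma(α + ΣXᵢ, β + n).
Posterior mean = (α₀+S)/(β₀+n) = [n/(β₀+n)]·(S/n) + [β₀/(β₀+n)]·(α₀/β₀), so only n and β₀ enter the weight.
Weight on data w = n/(β₀+n) = 13/(3.84+13) = 13/16.84 = 0.7720.

0.7720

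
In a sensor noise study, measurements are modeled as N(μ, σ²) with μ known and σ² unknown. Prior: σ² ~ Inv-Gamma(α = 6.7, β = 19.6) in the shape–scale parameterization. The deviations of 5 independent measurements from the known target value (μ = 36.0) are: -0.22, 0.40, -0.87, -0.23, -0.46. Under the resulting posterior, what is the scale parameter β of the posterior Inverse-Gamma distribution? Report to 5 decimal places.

20.21490

With known mean μ and an Inverse-Gamma(α, β) prior on σ², the Normal likelihood is conjugate: posterior is Inv-Gamma(α + n/2, β + Σ(xᵢ−μ)²/2).
Σ(xᵢ−μ)² = (-0.22)² + (0.40)² + (-0.87)² + (-0.23)² + (-0.46)² = 1.2298.
Posterior: Inv-Gamma(6.7 + 5/2, 19.6 + 1.2298/2) = Inv-Gamma(9.20, 20.21490).
Posterior β = 20.21490.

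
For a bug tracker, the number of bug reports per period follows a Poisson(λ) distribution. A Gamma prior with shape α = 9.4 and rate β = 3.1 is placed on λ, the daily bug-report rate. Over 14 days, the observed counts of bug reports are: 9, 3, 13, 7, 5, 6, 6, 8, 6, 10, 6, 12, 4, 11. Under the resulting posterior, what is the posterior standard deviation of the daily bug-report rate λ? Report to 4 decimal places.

With a Gamma(shape α, rate β) prior, the Poisson likelihood is conjugate: the posterior is Gamma(α + ΣXᵢ, β + n).
Sum of counts S = 106 over n = 14 days.
Posterior: Gamma(α+S, β+n) = Gamma(9.4+106, 3.1+14) = Gamma(115.4, 17.1).
SD = √α/β = √115.4/17.1 = 0.6282.

0.6282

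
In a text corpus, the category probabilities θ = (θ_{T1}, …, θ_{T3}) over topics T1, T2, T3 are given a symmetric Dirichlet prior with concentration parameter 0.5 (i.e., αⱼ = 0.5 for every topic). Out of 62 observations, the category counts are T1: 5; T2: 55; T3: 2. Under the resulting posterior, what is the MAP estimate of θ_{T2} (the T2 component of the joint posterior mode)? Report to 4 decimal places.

0.9008

The Dirichlet prior is conjugate to the Multinomial likelihood: each posterior αⱼ = prior αⱼ + observed count nⱼ.
Posterior concentration: (5.5, 55.5, 2.5), total = 63.5.
Joint mode component: (α_{T2}−1)/(Σα−K) = 54.5/60.5 = 0.9008.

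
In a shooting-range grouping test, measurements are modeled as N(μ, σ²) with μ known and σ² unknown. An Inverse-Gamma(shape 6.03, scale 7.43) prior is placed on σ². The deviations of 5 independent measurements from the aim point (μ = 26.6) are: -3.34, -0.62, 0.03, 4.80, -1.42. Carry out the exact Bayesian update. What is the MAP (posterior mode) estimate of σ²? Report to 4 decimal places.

2.6998

With known mean μ and an Inverse-Gamma(α, β) prior on σ², the Normal likelihood is conjugate: posterior is Inv-Gamma(α + n/2, β + Σ(xᵢ−μ)²/2).
Σ(xᵢ−μ)² = (-3.34)² + (-0.62)² + (0.03)² + (4.80)² + (-1.42)² = 36.5973.
Posterior: Inv-Gamma(6.03 + 5/2, 7.43 + 36.5973/2) = Inv-Gamma(8.53, 25.72865).
Mode = β/(α+1) = 25.72865/9.53 = 2.6998.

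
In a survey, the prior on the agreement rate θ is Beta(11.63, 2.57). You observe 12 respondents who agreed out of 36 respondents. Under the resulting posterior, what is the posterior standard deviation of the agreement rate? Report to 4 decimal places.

0.0698

The Beta prior is conjugate to a Binomial/Bernoulli likelihood; the update adds successes to α and failures to β.
Posterior: Beta(α+k, β+n−k) = Beta(11.63+12, 2.57+24) = Beta(23.63, 26.57).
Var = αβ/((α+β)²(α+β+1)) = 23.63·26.57/(50.20²·51.20) = 0.00486606; SD = √0.00486606 = 0.0698.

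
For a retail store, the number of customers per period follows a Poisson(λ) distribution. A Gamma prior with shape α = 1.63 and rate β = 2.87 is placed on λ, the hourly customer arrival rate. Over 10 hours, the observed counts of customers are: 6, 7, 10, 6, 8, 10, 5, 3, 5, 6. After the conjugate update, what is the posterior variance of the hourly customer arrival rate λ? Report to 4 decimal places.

With a Gamma(shape α, rate β) prior, the Poisson likelihood is conjugate: the posterior is Gamma(α + ΣXᵢ, β + n).
Sum of counts S = 66 over n = 10 hours.
Posterior: Gamma(α+S, β+n) = Gamma(1.63+66, 2.87+10) = Gamma(67.63, 12.87).
Var = α/β² = 67.63/12.87² = 0.4083.

0.4083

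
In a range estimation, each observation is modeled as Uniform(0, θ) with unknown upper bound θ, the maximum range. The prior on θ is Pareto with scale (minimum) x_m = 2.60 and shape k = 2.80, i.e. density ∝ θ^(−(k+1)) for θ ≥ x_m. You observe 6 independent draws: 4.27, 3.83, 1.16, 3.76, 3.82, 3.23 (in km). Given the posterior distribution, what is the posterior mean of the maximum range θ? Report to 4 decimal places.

A Pareto(scale x_m, shape k) prior on the upper bound θ of Uniform(0, θ) is conjugate: posterior is Pareto(max(x_m, max xᵢ), k + n).
Sample maximum = 4.27; prior scale x_m = 2.60 → posterior scale = max = 4.27.
Posterior shape = 2.80 + 6 = 8.80.
E[θ|data] = k·x_m/(k−1) = 8.80·4.27/7.80 = 4.8174.

4.8174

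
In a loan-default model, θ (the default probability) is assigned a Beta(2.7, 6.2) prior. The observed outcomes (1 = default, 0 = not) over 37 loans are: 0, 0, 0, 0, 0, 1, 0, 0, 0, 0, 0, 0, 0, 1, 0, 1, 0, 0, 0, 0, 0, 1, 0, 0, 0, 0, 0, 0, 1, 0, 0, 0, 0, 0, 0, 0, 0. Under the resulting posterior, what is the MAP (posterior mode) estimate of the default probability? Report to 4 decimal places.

0.1526

The Beta prior is conjugate to a Binomial/Bernoulli likelihood; the update adds successes to α and failures to β.
Posterior: Beta(α+k, β+n−k) = Beta(2.7+5, 6.2+32) = Beta(7.7, 38.2).
Mode of Beta(a,b) for a,b>1 is (a−1)/(a+b−2) = 6.7/43.9 = 0.1526.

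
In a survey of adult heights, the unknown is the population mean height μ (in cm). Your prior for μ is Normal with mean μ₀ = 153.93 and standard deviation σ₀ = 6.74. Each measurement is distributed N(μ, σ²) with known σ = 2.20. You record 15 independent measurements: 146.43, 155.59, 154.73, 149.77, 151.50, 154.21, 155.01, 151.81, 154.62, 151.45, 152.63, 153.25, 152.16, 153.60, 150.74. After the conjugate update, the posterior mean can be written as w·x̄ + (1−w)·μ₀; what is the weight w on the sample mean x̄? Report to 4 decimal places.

0.9929

For Normal data with known variance σ², a Normal(μ₀, σ₀²) prior on μ is conjugate. Posterior precision = 1/σ₀² + n/σ²; posterior mean is the precision-weighted average of μ₀ and x̄.
σ₀² = 6.74² = 45.4276, σ² = 2.20² = 4.84. Prior precision 1/σ₀² = 1/45.4276; data precision n/σ² = 15/4.84.
w = (n/σ²)/(1/σ₀² + n/σ²) = n·σ₀²/(σ² + n·σ₀²) = 15·45.4276/(4.84 + 15·45.4276) = 681.414/686.254 = 0.9929.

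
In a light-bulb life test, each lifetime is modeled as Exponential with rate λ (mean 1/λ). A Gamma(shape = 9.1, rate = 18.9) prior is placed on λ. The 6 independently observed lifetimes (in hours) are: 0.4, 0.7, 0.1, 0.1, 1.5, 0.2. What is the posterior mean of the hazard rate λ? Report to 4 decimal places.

With a Gamma(shape α, rate β) prior on the exponential rate λ, the posterior after n observations with total T = Σxᵢ is Gamma(α+n, β+T).
Sum of observations T = 3.0 hours; n = 6.
Posterior: Gamma(9.1+6, 18.9+3.0) = Gamma(15.1, 21.9).
Posterior mean of λ = α/β = 15.1/21.9 = 0.6895.

0.6895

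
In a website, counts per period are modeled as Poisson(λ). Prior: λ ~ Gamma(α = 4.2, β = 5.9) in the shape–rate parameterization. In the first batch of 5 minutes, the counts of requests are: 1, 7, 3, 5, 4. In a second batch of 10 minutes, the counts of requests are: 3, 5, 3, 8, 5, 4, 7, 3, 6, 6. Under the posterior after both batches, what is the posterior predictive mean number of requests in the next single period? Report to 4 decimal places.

3.5502

With a Gamma(shape α, rate β) prior, the Poisson likelihood is conjugate: the posterior is Gamma(α + ΣXᵢ, β + n).
Batch 1: sum of counts S = 20 over n = 5 minutes.
After batch 1: Gamma(α+S, β+n) = Gamma(4.2+20, 5.9+5) = Gamma(24.2, 10.9).
Batch 2: sum of counts S = 50 over n = 10 minutes.
After batch 2: Gamma(α+S, β+n) = Gamma(24.2+50, 10.9+10) = Gamma(74.2, 20.9).
The predictive distribution for one future period is NegBinom with mean α/β = 3.5502.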